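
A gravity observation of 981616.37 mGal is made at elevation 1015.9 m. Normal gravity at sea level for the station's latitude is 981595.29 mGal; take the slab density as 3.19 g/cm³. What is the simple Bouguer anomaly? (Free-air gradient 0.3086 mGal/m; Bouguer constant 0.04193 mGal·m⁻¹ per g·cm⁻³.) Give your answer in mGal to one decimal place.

Free-air correction = 0.3086 × 1015.9 = 313.51 mGal
Free-air anomaly = 981616.37 − 981595.29 + (313.51) = 334.59 mGal
Bouguer slab correction = 0.04193 × 3.19 × 1015.9 = 135.88 mGal
Simple Bouguer anomaly = 334.59 − (135.88) = 198.71 mGal

198.7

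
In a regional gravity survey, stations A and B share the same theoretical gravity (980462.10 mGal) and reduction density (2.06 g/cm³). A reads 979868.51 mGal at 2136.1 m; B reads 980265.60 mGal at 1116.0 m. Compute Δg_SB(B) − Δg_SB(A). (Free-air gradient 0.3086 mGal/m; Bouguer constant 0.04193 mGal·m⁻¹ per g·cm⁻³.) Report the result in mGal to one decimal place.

170.4

Δg_SB(A) = 979868.51 − 980462.10 + 0.3086×2136.1 − 0.04193×2.06×2136.1 = -118.90 mGal
Δg_SB(B) = 980265.60 − 980462.10 + 0.3086×1116.0 − 0.04193×2.06×1116.0 = 51.50 mGal
Difference = 51.50 − (-118.90) = 170.40 mGal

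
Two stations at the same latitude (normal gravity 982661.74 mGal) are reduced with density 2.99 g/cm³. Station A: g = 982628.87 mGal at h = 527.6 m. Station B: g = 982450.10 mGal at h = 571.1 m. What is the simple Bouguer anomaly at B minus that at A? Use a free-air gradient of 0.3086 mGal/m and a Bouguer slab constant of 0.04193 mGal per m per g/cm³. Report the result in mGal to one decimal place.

-170.8

Δg_SB(A) = 982628.87 − 982661.74 + 0.3086×527.6 − 0.04193×2.99×527.6 = 63.80 mGal
Δg_SB(B) = 982450.10 − 982661.74 + 0.3086×571.1 − 0.04193×2.99×571.1 = -107.00 mGal
Difference = -107.00 − (63.80) = -170.80 mGal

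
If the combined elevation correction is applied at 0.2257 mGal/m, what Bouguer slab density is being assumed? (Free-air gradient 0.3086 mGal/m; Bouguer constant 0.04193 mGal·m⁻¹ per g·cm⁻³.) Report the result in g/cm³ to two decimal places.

0.2257 = 0.3086 − 0.04193 × ρ
ρ = (0.3086 − 0.2257) / 0.04193 = 1.98 g/cm³

1.98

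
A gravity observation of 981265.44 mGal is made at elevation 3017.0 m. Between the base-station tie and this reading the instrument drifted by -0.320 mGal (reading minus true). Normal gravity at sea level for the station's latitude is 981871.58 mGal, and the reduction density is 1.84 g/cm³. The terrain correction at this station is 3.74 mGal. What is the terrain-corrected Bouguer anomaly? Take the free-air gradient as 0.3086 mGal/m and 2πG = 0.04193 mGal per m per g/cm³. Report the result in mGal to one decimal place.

Drift-corrected reading = 981265.44 − (-0.320) = 981265.760 mGal
Free-air correction = 0.3086 × 3017.0 = 931.05 mGal
Free-air anomaly = 981265.760 − 981871.58 + (931.05) = 325.230 mGal
Bouguer slab correction = 0.04193 × 1.84 × 3017.0 = 232.77 mGal
Simple Bouguer anomaly = 325.230 − (232.77) = 92.460 mGal
Complete Bouguer anomaly = 92.460 + 3.74 = 96.200 mGal

96.2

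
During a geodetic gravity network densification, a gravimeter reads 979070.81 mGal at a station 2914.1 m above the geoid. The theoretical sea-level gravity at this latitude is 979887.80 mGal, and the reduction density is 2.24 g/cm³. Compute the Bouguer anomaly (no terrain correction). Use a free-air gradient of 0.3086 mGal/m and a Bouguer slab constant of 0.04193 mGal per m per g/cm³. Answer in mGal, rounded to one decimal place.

-191.4

Free-air correction = 0.3086 × 2914.1 = 899.29 mGal
Free-air anomaly = 979070.81 − 979887.80 + (899.29) = 82.30 mGal
Bouguer slab correction = 0.04193 × 2.24 × 2914.1 = 273.70 mGal
Simple Bouguer anomaly = 82.30 − (273.70) = -191.40 mGal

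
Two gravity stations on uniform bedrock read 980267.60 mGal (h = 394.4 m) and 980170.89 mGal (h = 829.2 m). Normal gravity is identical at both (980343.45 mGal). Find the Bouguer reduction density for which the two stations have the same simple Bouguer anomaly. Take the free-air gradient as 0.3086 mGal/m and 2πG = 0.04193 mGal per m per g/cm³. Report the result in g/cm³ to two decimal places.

2.06

Δg_obs = 980170.89 − 980267.60 = -96.71 mGal over Δh = 829.2 − 394.4 = 434.8 m
Equal Bouguer anomalies ⇒ Δg_obs + (0.3086 − 0.04193ρ)·Δh = 0
0.3086 − 0.04193ρ = −Δg_obs/Δh = 0.22242
ρ = (0.3086 − 0.22242) / 0.04193 = 2.06 g/cm³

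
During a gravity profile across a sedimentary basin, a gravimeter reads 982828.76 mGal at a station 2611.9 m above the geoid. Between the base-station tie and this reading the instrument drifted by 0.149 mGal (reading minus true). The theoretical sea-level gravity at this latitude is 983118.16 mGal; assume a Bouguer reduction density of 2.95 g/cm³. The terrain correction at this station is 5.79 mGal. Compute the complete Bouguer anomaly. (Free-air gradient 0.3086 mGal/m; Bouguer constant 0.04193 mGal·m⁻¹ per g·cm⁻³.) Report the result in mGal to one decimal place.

Drift-corrected reading = 982828.76 − (0.149) = 982828.611 mGal
Free-air correction = 0.3086 × 2611.9 = 806.03 mGal
Free-air anomaly = 982828.611 − 983118.16 + (806.03) = 516.481 mGal
Bouguer slab correction = 0.04193 × 2.95 × 2611.9 = 323.08 mGal
Simple Bouguer anomaly = 516.481 − (323.08) = 193.401 mGal
Complete Bouguer anomaly = 193.401 + 5.79 = 199.191 mGal

199.2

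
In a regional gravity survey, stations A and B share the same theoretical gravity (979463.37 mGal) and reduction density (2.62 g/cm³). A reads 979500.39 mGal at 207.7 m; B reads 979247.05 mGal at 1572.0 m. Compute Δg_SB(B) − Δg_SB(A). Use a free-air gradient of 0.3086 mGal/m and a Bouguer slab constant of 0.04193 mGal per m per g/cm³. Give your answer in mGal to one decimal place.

17.8

Δg_SB(A) = 979500.39 − 979463.37 + 0.3086×207.7 − 0.04193×2.62×207.7 = 78.30 mGal
Δg_SB(B) = 979247.05 − 979463.37 + 0.3086×1572.0 − 0.04193×2.62×1572.0 = 96.10 mGal
Difference = 96.10 − (78.30) = 17.80 mGal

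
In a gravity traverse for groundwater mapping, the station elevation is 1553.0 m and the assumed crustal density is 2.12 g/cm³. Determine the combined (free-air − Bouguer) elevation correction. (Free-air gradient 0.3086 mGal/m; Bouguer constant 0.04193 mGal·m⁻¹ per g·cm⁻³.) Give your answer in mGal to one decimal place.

341.2

Combined gradient = 0.3086 − 0.04193 × 2.12 = 0.2197084 mGal/m
Combined elevation correction = 0.2197084 × 1553.0 = 341.2 mGal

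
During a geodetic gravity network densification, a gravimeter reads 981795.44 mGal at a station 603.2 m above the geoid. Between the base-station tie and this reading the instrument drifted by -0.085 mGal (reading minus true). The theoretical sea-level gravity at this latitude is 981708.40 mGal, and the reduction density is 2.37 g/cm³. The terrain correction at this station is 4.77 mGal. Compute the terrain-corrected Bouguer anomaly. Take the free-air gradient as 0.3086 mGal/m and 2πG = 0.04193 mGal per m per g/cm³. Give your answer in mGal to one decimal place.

218.1

Drift-corrected reading = 981795.44 − (-0.085) = 981795.525 mGal
Free-air correction = 0.3086 × 603.2 = 186.15 mGal
Free-air anomaly = 981795.525 − 981708.40 + (186.15) = 273.275 mGal
Bouguer slab correction = 0.04193 × 2.37 × 603.2 = 59.94 mGal
Simple Bouguer anomaly = 273.275 − (59.94) = 213.335 mGal
Complete Bouguer anomaly = 213.335 + 4.77 = 218.105 mGal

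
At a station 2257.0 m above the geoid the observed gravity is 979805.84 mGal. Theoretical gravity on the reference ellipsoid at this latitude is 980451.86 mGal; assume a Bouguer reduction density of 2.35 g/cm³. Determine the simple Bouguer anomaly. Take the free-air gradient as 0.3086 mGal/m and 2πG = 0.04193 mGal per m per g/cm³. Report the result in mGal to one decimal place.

Free-air correction = 0.3086 × 2257.0 = 696.51 mGal
Free-air anomaly = 979805.84 − 980451.86 + (696.51) = 50.49 mGal
Bouguer slab correction = 0.04193 × 2.35 × 2257.0 = 222.39 mGal
Simple Bouguer anomaly = 50.49 − (222.39) = -171.90 mGal

-171.9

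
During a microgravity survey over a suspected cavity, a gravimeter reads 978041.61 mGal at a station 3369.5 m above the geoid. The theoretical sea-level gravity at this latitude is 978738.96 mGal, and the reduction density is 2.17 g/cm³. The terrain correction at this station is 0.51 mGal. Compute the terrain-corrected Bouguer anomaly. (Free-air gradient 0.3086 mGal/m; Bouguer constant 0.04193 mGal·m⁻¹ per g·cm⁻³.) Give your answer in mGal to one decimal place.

Free-air correction = 0.3086 × 3369.5 = 1039.83 mGal
Free-air anomaly = 978041.61 − 978738.96 + (1039.83) = 342.48 mGal
Bouguer slab correction = 0.04193 × 2.17 × 3369.5 = 306.58 mGal
Simple Bouguer anomaly = 342.48 − (306.58) = 35.90 mGal
Complete Bouguer anomaly = 35.90 + 0.51 = 36.41 mGal

36.4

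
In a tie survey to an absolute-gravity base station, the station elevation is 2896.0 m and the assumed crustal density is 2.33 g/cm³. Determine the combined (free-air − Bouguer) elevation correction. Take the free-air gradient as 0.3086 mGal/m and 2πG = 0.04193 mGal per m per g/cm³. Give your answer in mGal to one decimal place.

610.8

Combined gradient = 0.3086 − 0.04193 × 2.33 = 0.2109031 mGal/m
Combined elevation correction = 0.2109031 × 2896.0 = 610.8 mGal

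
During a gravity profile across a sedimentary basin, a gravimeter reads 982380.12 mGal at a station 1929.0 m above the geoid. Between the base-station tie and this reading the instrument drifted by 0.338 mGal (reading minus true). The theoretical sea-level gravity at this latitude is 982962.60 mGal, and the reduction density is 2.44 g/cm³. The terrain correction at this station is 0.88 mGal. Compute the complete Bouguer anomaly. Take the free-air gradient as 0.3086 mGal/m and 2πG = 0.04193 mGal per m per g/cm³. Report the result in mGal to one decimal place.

-184.0

Drift-corrected reading = 982380.12 − (0.338) = 982379.782 mGal
Free-air correction = 0.3086 × 1929.0 = 595.29 mGal
Free-air anomaly = 982379.782 − 982962.60 + (595.29) = 12.472 mGal
Bouguer slab correction = 0.04193 × 2.44 × 1929.0 = 197.35 mGal
Simple Bouguer anomaly = 12.472 − (197.35) = -184.878 mGal
Complete Bouguer anomaly = -184.878 + 0.88 = -183.998 mGal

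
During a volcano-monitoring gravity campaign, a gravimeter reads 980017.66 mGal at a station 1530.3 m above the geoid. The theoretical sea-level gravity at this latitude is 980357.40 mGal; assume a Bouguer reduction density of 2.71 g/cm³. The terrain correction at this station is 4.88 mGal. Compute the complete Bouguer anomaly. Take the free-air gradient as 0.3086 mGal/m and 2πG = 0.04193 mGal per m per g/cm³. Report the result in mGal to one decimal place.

-36.5

Free-air correction = 0.3086 × 1530.3 = 472.25 mGal
Free-air anomaly = 980017.66 − 980357.40 + (472.25) = 132.51 mGal
Bouguer slab correction = 0.04193 × 2.71 × 1530.3 = 173.89 mGal
Simple Bouguer anomaly = 132.51 − (173.89) = -41.38 mGal
Complete Bouguer anomaly = -41.38 + 4.88 = -36.50 mGal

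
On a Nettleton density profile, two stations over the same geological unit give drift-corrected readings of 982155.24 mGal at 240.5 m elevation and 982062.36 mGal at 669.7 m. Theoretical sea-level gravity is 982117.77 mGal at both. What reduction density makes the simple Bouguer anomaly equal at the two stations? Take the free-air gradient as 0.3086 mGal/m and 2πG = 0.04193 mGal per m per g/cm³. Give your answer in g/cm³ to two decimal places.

Δg_obs = 982062.36 − 982155.24 = -92.88 mGal over Δh = 669.7 − 240.5 = 429.2 m
Equal Bouguer anomalies ⇒ Δg_obs + (0.3086 − 0.04193ρ)·Δh = 0
0.3086 − 0.04193ρ = −Δg_obs/Δh = 0.21640
ρ = (0.3086 − 0.21640) / 0.04193 = 2.20 g/cm³

2.20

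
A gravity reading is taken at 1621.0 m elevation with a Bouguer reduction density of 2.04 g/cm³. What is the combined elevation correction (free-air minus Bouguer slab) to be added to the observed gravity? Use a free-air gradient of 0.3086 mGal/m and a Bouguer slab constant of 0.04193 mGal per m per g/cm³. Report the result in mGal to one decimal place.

Combined gradient = 0.3086 − 0.04193 × 2.04 = 0.2230628 mGal/m
Combined elevation correction = 0.2230628 × 1621.0 = 361.6 mGal

361.6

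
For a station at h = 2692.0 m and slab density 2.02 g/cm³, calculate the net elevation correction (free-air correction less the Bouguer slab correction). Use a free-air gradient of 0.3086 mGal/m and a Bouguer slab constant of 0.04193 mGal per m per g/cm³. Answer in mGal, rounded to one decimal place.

Combined gradient = 0.3086 − 0.04193 × 2.02 = 0.2239014 mGal/m
Combined elevation correction = 0.2239014 × 2692.0 = 602.7 mGal

602.7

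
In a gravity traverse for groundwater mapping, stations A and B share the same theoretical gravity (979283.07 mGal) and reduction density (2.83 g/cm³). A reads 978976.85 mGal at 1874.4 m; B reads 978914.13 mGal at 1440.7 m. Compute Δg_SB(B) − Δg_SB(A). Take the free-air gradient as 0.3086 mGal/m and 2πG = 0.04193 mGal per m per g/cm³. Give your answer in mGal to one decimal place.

-145.1

Δg_SB(A) = 978976.85 − 979283.07 + 0.3086×1874.4 − 0.04193×2.83×1874.4 = 49.80 mGal
Δg_SB(B) = 978914.13 − 979283.07 + 0.3086×1440.7 − 0.04193×2.83×1440.7 = -95.30 mGal
Difference = -95.30 − (49.80) = -145.10 mGal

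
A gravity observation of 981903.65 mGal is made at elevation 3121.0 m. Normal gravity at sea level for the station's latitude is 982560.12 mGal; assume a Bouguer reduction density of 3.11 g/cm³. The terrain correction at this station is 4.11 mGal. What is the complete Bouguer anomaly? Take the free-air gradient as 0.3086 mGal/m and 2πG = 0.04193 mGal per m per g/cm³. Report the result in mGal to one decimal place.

-96.2

Free-air correction = 0.3086 × 3121.0 = 963.14 mGal
Free-air anomaly = 981903.65 − 982560.12 + (963.14) = 306.67 mGal
Bouguer slab correction = 0.04193 × 3.11 × 3121.0 = 406.99 mGal
Simple Bouguer anomaly = 306.67 − (406.99) = -100.32 mGal
Complete Bouguer anomaly = -100.32 + 4.11 = -96.21 mGal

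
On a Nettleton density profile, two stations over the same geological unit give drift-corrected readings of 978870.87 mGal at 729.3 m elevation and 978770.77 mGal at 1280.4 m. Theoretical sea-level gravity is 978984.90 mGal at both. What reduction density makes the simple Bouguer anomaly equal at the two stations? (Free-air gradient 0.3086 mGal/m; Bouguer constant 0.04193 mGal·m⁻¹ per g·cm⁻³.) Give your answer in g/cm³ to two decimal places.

3.03

Δg_obs = 978770.77 − 978870.87 = -100.10 mGal over Δh = 1280.4 − 729.3 = 551.1 m
Equal Bouguer anomalies ⇒ Δg_obs + (0.3086 − 0.04193ρ)·Δh = 0
0.3086 − 0.04193ρ = −Δg_obs/Δh = 0.18164
ρ = (0.3086 − 0.18164) / 0.04193 = 3.03 g/cm³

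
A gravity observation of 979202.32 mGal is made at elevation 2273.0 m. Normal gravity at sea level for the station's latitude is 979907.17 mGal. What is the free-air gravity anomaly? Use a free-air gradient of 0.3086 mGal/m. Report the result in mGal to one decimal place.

Free-air correction = 0.3086 × 2273.0 = 701.45 mGal
Free-air anomaly = 979202.32 − 979907.17 + (701.45) = -3.40 mGal

-3.4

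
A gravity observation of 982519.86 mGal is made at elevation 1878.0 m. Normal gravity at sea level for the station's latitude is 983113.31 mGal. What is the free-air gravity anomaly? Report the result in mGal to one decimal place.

Free-air correction = 0.3086 × 1878.0 = 579.55 mGal
Free-air anomaly = 982519.86 − 983113.31 + (579.55) = -13.90 mGal

-13.9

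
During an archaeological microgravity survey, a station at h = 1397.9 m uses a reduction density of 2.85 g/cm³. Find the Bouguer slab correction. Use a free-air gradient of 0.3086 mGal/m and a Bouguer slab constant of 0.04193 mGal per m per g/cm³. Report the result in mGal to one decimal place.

167.0

Bouguer slab correction = 0.04193 × 2.85 × 1397.9 = 167.0 mGal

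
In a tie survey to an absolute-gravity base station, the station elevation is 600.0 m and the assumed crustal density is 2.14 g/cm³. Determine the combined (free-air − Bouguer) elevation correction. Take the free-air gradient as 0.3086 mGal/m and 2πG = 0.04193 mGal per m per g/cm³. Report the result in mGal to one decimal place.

Combined gradient = 0.3086 − 0.04193 × 2.14 = 0.2188698 mGal/m
Combined elevation correction = 0.2188698 × 600.0 = 131.3 mGal

131.3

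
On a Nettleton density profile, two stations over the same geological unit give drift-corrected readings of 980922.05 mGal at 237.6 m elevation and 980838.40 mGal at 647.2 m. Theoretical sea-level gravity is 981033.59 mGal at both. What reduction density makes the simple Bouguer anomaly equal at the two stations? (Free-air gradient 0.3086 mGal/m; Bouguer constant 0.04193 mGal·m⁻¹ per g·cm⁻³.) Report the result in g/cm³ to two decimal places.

Δg_obs = 980838.40 − 980922.05 = -83.65 mGal over Δh = 647.2 − 237.6 = 409.6 m
Equal Bouguer anomalies ⇒ Δg_obs + (0.3086 − 0.04193ρ)·Δh = 0
0.3086 − 0.04193ρ = −Δg_obs/Δh = 0.20422
ρ = (0.3086 − 0.20422) / 0.04193 = 2.49 g/cm³

2.49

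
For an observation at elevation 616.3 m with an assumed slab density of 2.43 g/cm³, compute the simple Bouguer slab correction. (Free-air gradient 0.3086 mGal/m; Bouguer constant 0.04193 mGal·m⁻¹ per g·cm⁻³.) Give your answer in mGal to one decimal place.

Bouguer slab correction = 0.04193 × 2.43 × 616.3 = 62.8 mGal

62.8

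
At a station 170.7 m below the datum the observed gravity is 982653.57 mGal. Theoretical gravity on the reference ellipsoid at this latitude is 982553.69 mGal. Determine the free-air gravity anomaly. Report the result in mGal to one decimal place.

Free-air correction = 0.3086 × -170.7 = -52.68 mGal
Free-air anomaly = 982653.57 − 982553.69 + (-52.68) = 47.20 mGal

47.2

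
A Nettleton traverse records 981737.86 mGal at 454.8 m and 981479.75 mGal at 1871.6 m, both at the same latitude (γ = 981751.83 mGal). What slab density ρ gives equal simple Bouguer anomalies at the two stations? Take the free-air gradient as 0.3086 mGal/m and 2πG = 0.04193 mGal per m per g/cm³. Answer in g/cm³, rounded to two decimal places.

Δg_obs = 981479.75 − 981737.86 = -258.11 mGal over Δh = 1871.6 − 454.8 = 1416.8 m
Equal Bouguer anomalies ⇒ Δg_obs + (0.3086 − 0.04193ρ)·Δh = 0
0.3086 − 0.04193ρ = −Δg_obs/Δh = 0.18218
ρ = (0.3086 − 0.18218) / 0.04193 = 3.02 g/cm³

3.02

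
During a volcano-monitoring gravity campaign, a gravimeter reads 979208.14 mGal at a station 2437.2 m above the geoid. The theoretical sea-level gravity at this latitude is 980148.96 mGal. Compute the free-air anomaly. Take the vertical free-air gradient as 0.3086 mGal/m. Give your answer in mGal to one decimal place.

-188.7

Free-air correction = 0.3086 × 2437.2 = 752.12 mGal
Free-air anomaly = 979208.14 − 980148.96 + (752.12) = -188.70 mGal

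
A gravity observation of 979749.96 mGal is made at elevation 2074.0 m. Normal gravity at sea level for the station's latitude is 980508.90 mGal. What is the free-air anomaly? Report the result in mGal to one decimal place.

-118.9

Free-air correction = 0.3086 × 2074.0 = 640.04 mGal
Free-air anomaly = 979749.96 − 980508.90 + (640.04) = -118.90 mGal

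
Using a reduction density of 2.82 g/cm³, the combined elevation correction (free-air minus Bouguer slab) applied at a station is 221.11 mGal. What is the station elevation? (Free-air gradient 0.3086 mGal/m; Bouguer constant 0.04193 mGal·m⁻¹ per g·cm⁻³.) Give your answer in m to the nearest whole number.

1162

Combined gradient = 0.3086 − 0.04193 × 2.82 = 0.1903574 mGal/m
h = 221.11 / 0.1903574 = 1161.55 m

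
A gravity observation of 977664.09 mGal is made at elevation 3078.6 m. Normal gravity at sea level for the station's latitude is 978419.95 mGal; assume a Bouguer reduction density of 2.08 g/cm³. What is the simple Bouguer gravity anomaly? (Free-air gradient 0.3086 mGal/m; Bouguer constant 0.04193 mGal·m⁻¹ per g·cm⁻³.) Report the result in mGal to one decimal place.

-74.3

Free-air correction = 0.3086 × 3078.6 = 950.06 mGal
Free-air anomaly = 977664.09 − 978419.95 + (950.06) = 194.20 mGal
Bouguer slab correction = 0.04193 × 2.08 × 3078.6 = 268.50 mGal
Simple Bouguer anomaly = 194.20 − (268.50) = -74.30 mGal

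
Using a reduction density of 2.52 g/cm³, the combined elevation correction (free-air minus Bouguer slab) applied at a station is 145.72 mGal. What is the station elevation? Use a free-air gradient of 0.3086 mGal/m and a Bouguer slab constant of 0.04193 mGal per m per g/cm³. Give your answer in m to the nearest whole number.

718

Combined gradient = 0.3086 − 0.04193 × 2.52 = 0.2029364 mGal/m
h = 145.72 / 0.2029364 = 718.06 m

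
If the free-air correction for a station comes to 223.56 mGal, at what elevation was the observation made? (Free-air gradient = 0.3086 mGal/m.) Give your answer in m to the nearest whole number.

h = 223.56 / 0.3086 = 724.43 m

724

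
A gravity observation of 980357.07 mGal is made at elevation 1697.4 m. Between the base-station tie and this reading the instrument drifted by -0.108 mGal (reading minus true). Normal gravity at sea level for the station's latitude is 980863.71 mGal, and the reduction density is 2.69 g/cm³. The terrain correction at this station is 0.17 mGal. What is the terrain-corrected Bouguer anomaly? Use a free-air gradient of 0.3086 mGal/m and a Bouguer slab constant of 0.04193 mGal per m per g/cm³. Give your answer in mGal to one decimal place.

Drift-corrected reading = 980357.07 − (-0.108) = 980357.178 mGal
Free-air correction = 0.3086 × 1697.4 = 523.82 mGal
Free-air anomaly = 980357.178 − 980863.71 + (523.82) = 17.288 mGal
Bouguer slab correction = 0.04193 × 2.69 × 1697.4 = 191.45 mGal
Simple Bouguer anomaly = 17.288 − (191.45) = -174.162 mGal
Complete Bouguer anomaly = -174.162 + 0.17 = -173.992 mGal

-174.0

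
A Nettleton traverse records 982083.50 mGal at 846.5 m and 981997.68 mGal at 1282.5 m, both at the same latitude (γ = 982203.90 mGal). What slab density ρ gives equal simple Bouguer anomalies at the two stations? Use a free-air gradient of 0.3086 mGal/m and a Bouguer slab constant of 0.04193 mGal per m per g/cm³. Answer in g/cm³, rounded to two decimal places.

2.67

Δg_obs = 981997.68 − 982083.50 = -85.82 mGal over Δh = 1282.5 − 846.5 = 436.0 m
Equal Bouguer anomalies ⇒ Δg_obs + (0.3086 − 0.04193ρ)·Δh = 0
0.3086 − 0.04193ρ = −Δg_obs/Δh = 0.19683
ρ = (0.3086 − 0.19683) / 0.04193 = 2.67 g/cm³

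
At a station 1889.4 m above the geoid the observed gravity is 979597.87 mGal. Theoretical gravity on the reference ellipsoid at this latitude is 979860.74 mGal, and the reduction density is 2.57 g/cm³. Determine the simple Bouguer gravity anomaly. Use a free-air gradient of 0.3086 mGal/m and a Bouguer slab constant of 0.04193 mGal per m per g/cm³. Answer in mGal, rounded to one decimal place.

Free-air correction = 0.3086 × 1889.4 = 583.07 mGal
Free-air anomaly = 979597.87 − 979860.74 + (583.07) = 320.20 mGal
Bouguer slab correction = 0.04193 × 2.57 × 1889.4 = 203.60 mGal
Simple Bouguer anomaly = 320.20 − (203.60) = 116.60 mGal

116.6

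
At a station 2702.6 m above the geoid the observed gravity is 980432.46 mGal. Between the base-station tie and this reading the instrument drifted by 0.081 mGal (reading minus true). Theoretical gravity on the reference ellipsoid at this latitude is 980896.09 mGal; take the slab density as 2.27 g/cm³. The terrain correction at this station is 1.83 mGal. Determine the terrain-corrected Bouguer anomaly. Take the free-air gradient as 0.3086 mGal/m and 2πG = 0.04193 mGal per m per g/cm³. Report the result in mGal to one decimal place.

Drift-corrected reading = 980432.46 − (0.081) = 980432.379 mGal
Free-air correction = 0.3086 × 2702.6 = 834.02 mGal
Free-air anomaly = 980432.379 − 980896.09 + (834.02) = 370.309 mGal
Bouguer slab correction = 0.04193 × 2.27 × 2702.6 = 257.24 mGal
Simple Bouguer anomaly = 370.309 − (257.24) = 113.069 mGal
Complete Bouguer anomaly = 113.069 + 1.83 = 114.899 mGal

114.9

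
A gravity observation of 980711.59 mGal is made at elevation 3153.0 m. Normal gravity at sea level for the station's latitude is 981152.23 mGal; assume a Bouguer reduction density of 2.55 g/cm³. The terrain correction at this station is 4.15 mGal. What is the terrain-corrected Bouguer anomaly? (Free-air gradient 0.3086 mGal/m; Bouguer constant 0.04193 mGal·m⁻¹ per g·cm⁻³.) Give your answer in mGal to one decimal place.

199.4

Free-air correction = 0.3086 × 3153.0 = 973.02 mGal
Free-air anomaly = 980711.59 − 981152.23 + (973.02) = 532.38 mGal
Bouguer slab correction = 0.04193 × 2.55 × 3153.0 = 337.12 mGal
Simple Bouguer anomaly = 532.38 − (337.12) = 195.26 mGal
Complete Bouguer anomaly = 195.26 + 4.15 = 199.41 mGal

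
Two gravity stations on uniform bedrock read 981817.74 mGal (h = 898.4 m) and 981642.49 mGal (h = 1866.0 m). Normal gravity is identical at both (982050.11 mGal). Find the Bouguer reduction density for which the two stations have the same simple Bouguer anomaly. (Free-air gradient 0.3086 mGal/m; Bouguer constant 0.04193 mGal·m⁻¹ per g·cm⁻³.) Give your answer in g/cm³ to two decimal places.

3.04

Δg_obs = 981642.49 − 981817.74 = -175.25 mGal over Δh = 1866.0 − 898.4 = 967.6 m
Equal Bouguer anomalies ⇒ Δg_obs + (0.3086 − 0.04193ρ)·Δh = 0
0.3086 − 0.04193ρ = −Δg_obs/Δh = 0.18112
ρ = (0.3086 − 0.18112) / 0.04193 = 3.04 g/cm³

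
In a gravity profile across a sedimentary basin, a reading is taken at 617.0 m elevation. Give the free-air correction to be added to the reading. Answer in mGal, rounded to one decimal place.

190.4

Free-air correction = 0.3086 × 617.0 = 190.4 mGal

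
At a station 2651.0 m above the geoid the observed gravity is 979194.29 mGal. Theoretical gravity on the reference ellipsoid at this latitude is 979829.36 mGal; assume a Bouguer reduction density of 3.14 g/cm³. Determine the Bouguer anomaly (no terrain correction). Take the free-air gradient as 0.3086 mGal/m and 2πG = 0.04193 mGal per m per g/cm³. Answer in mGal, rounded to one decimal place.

-166.0

Free-air correction = 0.3086 × 2651.0 = 818.10 mGal
Free-air anomaly = 979194.29 − 979829.36 + (818.10) = 183.03 mGal
Bouguer slab correction = 0.04193 × 3.14 × 2651.0 = 349.03 mGal
Simple Bouguer anomaly = 183.03 − (349.03) = -166.00 mGal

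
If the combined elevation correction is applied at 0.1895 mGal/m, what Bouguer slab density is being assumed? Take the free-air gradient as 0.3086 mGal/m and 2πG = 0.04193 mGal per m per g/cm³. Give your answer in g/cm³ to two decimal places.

0.1895 = 0.3086 − 0.04193 × ρ
ρ = (0.3086 − 0.1895) / 0.04193 = 2.84 g/cm³

2.84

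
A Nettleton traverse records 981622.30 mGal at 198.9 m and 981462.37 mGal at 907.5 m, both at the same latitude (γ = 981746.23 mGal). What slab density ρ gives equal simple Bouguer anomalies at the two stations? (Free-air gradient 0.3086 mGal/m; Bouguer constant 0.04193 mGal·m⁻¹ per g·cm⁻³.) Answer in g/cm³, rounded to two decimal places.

1.98

Δg_obs = 981462.37 − 981622.30 = -159.93 mGal over Δh = 907.5 − 198.9 = 708.6 m
Equal Bouguer anomalies ⇒ Δg_obs + (0.3086 − 0.04193ρ)·Δh = 0
0.3086 − 0.04193ρ = −Δg_obs/Δh = 0.22570
ρ = (0.3086 − 0.22570) / 0.04193 = 1.98 g/cm³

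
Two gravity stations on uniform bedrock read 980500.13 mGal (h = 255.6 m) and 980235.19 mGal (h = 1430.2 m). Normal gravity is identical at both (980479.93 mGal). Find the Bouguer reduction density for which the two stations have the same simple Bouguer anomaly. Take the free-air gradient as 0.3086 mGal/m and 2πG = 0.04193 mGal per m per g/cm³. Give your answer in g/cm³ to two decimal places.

Δg_obs = 980235.19 − 980500.13 = -264.94 mGal over Δh = 1430.2 − 255.6 = 1174.6 m
Equal Bouguer anomalies ⇒ Δg_obs + (0.3086 − 0.04193ρ)·Δh = 0
0.3086 − 0.04193ρ = −Δg_obs/Δh = 0.22556
ρ = (0.3086 − 0.22556) / 0.04193 = 1.98 g/cm³

1.98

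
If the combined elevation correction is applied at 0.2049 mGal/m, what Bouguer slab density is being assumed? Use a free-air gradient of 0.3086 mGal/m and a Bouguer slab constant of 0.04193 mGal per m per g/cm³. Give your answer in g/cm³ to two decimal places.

2.47

0.2049 = 0.3086 − 0.04193 × ρ
ρ = (0.3086 − 0.2049) / 0.04193 = 2.47 g/cm³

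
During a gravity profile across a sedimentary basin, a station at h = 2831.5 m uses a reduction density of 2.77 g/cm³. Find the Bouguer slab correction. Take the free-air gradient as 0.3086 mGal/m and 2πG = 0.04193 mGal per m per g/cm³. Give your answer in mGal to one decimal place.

328.9

Bouguer slab correction = 0.04193 × 2.77 × 2831.5 = 328.9 mGal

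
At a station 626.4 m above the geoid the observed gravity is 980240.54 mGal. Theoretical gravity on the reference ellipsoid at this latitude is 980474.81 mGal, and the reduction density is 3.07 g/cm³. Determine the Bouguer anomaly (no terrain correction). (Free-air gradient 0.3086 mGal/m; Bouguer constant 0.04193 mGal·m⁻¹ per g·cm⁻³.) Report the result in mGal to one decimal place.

-121.6

Free-air correction = 0.3086 × 626.4 = 193.31 mGal
Free-air anomaly = 980240.54 − 980474.81 + (193.31) = -40.96 mGal
Bouguer slab correction = 0.04193 × 3.07 × 626.4 = 80.63 mGal
Simple Bouguer anomaly = -40.96 − (80.63) = -121.59 mGal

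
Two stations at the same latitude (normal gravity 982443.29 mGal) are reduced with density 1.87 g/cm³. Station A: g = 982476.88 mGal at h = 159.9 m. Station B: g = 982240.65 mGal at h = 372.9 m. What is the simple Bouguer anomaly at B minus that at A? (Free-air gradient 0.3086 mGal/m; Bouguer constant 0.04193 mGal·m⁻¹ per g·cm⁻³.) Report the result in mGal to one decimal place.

Δg_SB(A) = 982476.88 − 982443.29 + 0.3086×159.9 − 0.04193×1.87×159.9 = 70.40 mGal
Δg_SB(B) = 982240.65 − 982443.29 + 0.3086×372.9 − 0.04193×1.87×372.9 = -116.80 mGal
Difference = -116.80 − (70.40) = -187.20 mGal

-187.2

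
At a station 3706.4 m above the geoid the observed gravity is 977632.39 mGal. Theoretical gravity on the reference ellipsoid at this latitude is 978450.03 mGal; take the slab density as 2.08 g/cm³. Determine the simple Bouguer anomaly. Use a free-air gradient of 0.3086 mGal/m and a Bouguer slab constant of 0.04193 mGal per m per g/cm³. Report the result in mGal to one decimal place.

Free-air correction = 0.3086 × 3706.4 = 1143.80 mGal
Free-air anomaly = 977632.39 − 978450.03 + (1143.80) = 326.16 mGal
Bouguer slab correction = 0.04193 × 2.08 × 3706.4 = 323.25 mGal
Simple Bouguer anomaly = 326.16 − (323.25) = 2.91 mGal

2.9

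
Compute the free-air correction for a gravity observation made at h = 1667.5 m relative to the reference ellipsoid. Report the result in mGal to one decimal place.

514.6

Free-air correction = 0.3086 × 1667.5 = 514.6 mGal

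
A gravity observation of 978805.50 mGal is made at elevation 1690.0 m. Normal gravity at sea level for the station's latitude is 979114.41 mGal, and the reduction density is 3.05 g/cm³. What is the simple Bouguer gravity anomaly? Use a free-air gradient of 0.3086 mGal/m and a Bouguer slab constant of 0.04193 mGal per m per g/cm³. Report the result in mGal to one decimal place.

Free-air correction = 0.3086 × 1690.0 = 521.53 mGal
Free-air anomaly = 978805.50 − 979114.41 + (521.53) = 212.62 mGal
Bouguer slab correction = 0.04193 × 3.05 × 1690.0 = 216.13 mGal
Simple Bouguer anomaly = 212.62 − (216.13) = -3.51 mGal

-3.5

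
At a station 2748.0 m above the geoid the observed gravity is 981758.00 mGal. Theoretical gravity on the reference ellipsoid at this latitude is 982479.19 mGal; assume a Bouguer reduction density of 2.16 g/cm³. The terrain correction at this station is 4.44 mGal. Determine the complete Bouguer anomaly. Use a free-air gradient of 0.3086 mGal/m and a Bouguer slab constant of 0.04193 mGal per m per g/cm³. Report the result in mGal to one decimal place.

Free-air correction = 0.3086 × 2748.0 = 848.03 mGal
Free-air anomaly = 981758.00 − 982479.19 + (848.03) = 126.84 mGal
Bouguer slab correction = 0.04193 × 2.16 × 2748.0 = 248.88 mGal
Simple Bouguer anomaly = 126.84 − (248.88) = -122.04 mGal
Complete Bouguer anomaly = -122.04 + 4.44 = -117.60 mGal

-117.6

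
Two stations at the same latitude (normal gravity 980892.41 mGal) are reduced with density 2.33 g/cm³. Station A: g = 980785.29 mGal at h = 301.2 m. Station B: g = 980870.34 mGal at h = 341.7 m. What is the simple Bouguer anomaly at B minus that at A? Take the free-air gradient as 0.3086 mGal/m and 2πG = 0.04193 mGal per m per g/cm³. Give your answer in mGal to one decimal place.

Δg_SB(A) = 980785.29 − 980892.41 + 0.3086×301.2 − 0.04193×2.33×301.2 = -43.60 mGal
Δg_SB(B) = 980870.34 − 980892.41 + 0.3086×341.7 − 0.04193×2.33×341.7 = 50.00 mGal
Difference = 50.00 − (-43.60) = 93.60 mGal

93.6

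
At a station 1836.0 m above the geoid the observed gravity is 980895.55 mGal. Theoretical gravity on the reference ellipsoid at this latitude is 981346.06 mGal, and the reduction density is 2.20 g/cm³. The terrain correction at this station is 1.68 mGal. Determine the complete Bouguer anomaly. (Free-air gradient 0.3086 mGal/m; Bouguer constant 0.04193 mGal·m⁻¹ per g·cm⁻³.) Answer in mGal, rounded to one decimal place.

Free-air correction = 0.3086 × 1836.0 = 566.59 mGal
Free-air anomaly = 980895.55 − 981346.06 + (566.59) = 116.08 mGal
Bouguer slab correction = 0.04193 × 2.20 × 1836.0 = 169.36 mGal
Simple Bouguer anomaly = 116.08 − (169.36) = -53.28 mGal
Complete Bouguer anomaly = -53.28 + 1.68 = -51.60 mGal

-51.6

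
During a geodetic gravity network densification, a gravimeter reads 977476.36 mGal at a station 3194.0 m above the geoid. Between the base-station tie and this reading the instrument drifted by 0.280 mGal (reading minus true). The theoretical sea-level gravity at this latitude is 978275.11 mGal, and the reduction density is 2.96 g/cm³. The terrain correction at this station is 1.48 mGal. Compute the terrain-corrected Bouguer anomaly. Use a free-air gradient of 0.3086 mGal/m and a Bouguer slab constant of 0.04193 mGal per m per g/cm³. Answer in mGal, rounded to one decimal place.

-208.3

Drift-corrected reading = 977476.36 − (0.280) = 977476.080 mGal
Free-air correction = 0.3086 × 3194.0 = 985.67 mGal
Free-air anomaly = 977476.080 − 978275.11 + (985.67) = 186.640 mGal
Bouguer slab correction = 0.04193 × 2.96 × 3194.0 = 396.42 mGal
Simple Bouguer anomaly = 186.640 − (396.42) = -209.780 mGal
Complete Bouguer anomaly = -209.780 + 1.48 = -208.300 mGal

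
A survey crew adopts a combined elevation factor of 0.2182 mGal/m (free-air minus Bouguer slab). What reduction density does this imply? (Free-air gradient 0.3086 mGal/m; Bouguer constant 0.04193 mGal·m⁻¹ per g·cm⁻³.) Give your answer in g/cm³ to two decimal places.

0.2182 = 0.3086 − 0.04193 × ρ
ρ = (0.3086 − 0.2182) / 0.04193 = 2.16 g/cm³

2.16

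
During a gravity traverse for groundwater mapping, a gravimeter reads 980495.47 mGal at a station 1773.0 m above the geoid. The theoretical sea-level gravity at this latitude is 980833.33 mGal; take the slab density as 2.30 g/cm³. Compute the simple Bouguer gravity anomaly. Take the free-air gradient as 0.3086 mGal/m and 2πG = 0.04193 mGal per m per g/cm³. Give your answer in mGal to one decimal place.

38.3

Free-air correction = 0.3086 × 1773.0 = 547.15 mGal
Free-air anomaly = 980495.47 − 980833.33 + (547.15) = 209.29 mGal
Bouguer slab correction = 0.04193 × 2.30 × 1773.0 = 170.99 mGal
Simple Bouguer anomaly = 209.29 − (170.99) = 38.30 mGal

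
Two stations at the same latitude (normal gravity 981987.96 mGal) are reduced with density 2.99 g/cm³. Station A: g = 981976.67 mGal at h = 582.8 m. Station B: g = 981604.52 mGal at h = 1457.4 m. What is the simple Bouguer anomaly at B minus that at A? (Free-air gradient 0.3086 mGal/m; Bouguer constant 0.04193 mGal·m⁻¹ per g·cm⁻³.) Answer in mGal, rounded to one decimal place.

-211.9

Δg_SB(A) = 981976.67 − 981987.96 + 0.3086×582.8 − 0.04193×2.99×582.8 = 95.50 mGal
Δg_SB(B) = 981604.52 − 981987.96 + 0.3086×1457.4 − 0.04193×2.99×1457.4 = -116.40 mGal
Difference = -116.40 − (95.50) = -211.90 mGal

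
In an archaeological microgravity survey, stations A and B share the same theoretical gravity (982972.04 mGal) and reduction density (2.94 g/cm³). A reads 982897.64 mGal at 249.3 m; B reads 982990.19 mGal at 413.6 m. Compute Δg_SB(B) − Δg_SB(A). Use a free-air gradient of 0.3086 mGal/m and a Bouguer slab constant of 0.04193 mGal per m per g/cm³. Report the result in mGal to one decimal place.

Δg_SB(A) = 982897.64 − 982972.04 + 0.3086×249.3 − 0.04193×2.94×249.3 = -28.20 mGal
Δg_SB(B) = 982990.19 − 982972.04 + 0.3086×413.6 − 0.04193×2.94×413.6 = 94.80 mGal
Difference = 94.80 − (-28.20) = 123.00 mGal

123.0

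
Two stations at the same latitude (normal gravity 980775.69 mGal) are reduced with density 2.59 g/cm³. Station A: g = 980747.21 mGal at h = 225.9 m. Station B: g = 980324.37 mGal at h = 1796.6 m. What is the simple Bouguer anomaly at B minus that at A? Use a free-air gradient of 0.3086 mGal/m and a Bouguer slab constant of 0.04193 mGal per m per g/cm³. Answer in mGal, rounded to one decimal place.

-108.7

Δg_SB(A) = 980747.21 − 980775.69 + 0.3086×225.9 − 0.04193×2.59×225.9 = 16.70 mGal
Δg_SB(B) = 980324.37 − 980775.69 + 0.3086×1796.6 − 0.04193×2.59×1796.6 = -92.00 mGal
Difference = -92.00 − (16.70) = -108.70 mGal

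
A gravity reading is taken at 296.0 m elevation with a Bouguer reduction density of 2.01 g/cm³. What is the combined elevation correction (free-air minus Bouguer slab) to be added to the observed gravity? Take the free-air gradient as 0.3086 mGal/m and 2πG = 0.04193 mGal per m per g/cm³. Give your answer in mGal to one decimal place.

66.4

Combined gradient = 0.3086 − 0.04193 × 2.01 = 0.2243207 mGal/m
Combined elevation correction = 0.2243207 × 296.0 = 66.4 mGal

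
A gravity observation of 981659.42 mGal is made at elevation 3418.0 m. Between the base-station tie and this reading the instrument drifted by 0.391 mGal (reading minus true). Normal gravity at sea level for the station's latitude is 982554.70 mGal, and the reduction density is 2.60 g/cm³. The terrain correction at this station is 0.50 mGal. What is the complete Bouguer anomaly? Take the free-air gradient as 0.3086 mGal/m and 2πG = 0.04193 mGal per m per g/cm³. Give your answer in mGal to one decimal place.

Drift-corrected reading = 981659.42 − (0.391) = 981659.029 mGal
Free-air correction = 0.3086 × 3418.0 = 1054.79 mGal
Free-air anomaly = 981659.029 − 982554.70 + (1054.79) = 159.119 mGal
Bouguer slab correction = 0.04193 × 2.60 × 3418.0 = 372.62 mGal
Simple Bouguer anomaly = 159.119 − (372.62) = -213.501 mGal
Complete Bouguer anomaly = -213.501 + 0.50 = -213.001 mGal

-213.0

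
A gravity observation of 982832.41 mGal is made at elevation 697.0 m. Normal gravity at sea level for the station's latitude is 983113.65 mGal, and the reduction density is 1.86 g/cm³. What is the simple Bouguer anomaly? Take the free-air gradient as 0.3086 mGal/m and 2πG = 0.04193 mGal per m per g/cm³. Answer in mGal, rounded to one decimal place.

Free-air correction = 0.3086 × 697.0 = 215.09 mGal
Free-air anomaly = 982832.41 − 983113.65 + (215.09) = -66.15 mGal
Bouguer slab correction = 0.04193 × 1.86 × 697.0 = 54.36 mGal
Simple Bouguer anomaly = -66.15 − (54.36) = -120.51 mGal

-120.5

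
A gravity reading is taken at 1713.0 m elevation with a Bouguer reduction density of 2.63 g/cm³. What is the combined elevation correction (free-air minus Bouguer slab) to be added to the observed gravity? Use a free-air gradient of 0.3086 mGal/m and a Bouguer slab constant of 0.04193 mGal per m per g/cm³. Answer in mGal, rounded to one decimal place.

339.7

Combined gradient = 0.3086 − 0.04193 × 2.63 = 0.1983241 mGal/m
Combined elevation correction = 0.1983241 × 1713.0 = 339.7 mGal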